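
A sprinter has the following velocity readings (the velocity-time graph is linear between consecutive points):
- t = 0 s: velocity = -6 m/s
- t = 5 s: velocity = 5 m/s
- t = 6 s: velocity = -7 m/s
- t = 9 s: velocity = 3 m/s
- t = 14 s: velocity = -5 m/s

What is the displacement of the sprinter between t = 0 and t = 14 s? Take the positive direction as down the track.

Displacement is the signed area under the v-t curve.
0–5 s: ½(-6 + 5)(5) = -2.5 m
5–6 s: ½(5 + -7)(1) = -1 m
6–9 s: ½(-7 + 3)(3) = -6 m
9–14 s: ½(3 + -5)(5) = -5 m
Net displacement = -14.5 m

-14.5 m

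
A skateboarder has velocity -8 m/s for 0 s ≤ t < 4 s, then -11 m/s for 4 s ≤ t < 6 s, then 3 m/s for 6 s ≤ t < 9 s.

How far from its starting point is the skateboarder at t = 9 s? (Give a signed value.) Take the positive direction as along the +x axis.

-45 m

Net displacement equals the area under the velocity-time graph (areas below the axis count negative).
0–4 s: -8 × 4 = -32 m
4–6 s: -11 × 2 = -22 m
6–9 s: 3 × 3 = 9 m
Net displacement = -45 m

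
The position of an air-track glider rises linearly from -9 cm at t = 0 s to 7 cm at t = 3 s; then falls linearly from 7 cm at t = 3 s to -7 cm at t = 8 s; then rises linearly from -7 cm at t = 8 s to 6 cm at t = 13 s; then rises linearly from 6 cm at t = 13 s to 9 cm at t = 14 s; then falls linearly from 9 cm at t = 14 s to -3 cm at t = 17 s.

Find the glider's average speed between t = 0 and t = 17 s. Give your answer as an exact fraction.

58/17 cm/s

Average speed = (total path length)/(elapsed time); on a piecewise-linear x-t graph the path length is Σ|Δx|.
0–3 s: |Δx| = |7 − -9| = 16 cm
3–8 s: |Δx| = |-7 − 7| = 14 cm
8–13 s: |Δx| = |6 − -7| = 13 cm
13–14 s: |Δx| = |9 − 6| = 3 cm
14–17 s: |Δx| = |-3 − 9| = 12 cm
Total path = 58 cm; average speed = 58/17 = 58/17 cm/s.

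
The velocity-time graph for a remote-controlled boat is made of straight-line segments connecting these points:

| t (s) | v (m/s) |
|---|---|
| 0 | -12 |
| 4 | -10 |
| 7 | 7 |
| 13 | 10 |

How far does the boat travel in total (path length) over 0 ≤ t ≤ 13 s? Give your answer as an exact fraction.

3677/34 m

Distance (not displacement) is the total path length: add the absolute areas under v-t.
0–4 s: |½(-12 + -10)(4)| = 44 m
4–7 s: v = 0 at t = 98/17 s; triangle areas 150/17 + 147/34 = 447/34 m
7–13 s: |½(7 + 10)(6)| = 51 m
Total distance = 3677/34 m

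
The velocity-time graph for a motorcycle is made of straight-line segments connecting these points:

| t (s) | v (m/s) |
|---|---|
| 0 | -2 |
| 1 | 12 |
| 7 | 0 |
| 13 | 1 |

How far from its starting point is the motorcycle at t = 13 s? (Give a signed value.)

44 m

Displacement is the signed area under the v-t curve.
0–1 s: ½(-2 + 12)(1) = 5 m
1–7 s: ½(12 + 0)(6) = 36 m
7–13 s: ½(0 + 1)(6) = 3 m
Net displacement = 44 m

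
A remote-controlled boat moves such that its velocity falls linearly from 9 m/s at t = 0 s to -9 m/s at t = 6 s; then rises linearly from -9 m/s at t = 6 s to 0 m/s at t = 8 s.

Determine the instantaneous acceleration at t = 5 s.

-3 m/s²

Acceleration is the slope of the v-t graph on 0–6 s: (-9 − 9)/(6 − 0) = -3 m/s².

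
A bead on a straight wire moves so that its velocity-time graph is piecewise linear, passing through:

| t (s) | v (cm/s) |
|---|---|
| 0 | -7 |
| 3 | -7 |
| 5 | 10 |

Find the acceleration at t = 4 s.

8.5 cm/s²

Acceleration is the slope of the v-t graph on 3–5 s: (10 − -7)/(5 − 3) = 8.5 cm/s².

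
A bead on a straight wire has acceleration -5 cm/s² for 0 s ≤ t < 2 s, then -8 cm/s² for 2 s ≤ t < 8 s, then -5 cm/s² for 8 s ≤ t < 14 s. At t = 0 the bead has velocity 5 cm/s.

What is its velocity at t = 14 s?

Δv equals the area under the a-t graph; then v = v₀ + Δv.
0–2 s: -5 × 2 = -10 cm/s
2–8 s: -8 × 6 = -48 cm/s
8–14 s: -5 × 6 = -30 cm/s
Δv = -88 cm/s, so v(14) = 5 + (-88) = -83 cm/s.

-83 cm/s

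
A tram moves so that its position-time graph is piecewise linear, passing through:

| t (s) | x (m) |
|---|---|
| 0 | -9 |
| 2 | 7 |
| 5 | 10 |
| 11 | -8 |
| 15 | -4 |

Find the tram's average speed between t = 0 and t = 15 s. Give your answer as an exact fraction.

41/15 m/s

Average speed = (total path length)/(elapsed time); on a piecewise-linear x-t graph the path length is Σ|Δx|.
0–2 s: |Δx| = |7 − -9| = 16 m
2–5 s: |Δx| = |10 − 7| = 3 m
5–11 s: |Δx| = |-8 − 10| = 18 m
11–15 s: |Δx| = |-4 − -8| = 4 m
Total path = 41 m; average speed = 41/15 = 41/15 m/s.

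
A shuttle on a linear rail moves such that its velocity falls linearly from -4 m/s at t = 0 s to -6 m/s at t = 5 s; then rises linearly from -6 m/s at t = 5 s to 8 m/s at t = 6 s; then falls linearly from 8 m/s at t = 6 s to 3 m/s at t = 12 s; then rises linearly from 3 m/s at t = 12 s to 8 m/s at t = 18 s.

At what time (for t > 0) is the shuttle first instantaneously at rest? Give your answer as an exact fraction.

t = 38/7 s

v changes sign on 5–6 s (from -6 to 8); the graph is linear there, so v = 0 at t = 5 + (6)·(6 − 5)/(8 − -6) = 38/7 s.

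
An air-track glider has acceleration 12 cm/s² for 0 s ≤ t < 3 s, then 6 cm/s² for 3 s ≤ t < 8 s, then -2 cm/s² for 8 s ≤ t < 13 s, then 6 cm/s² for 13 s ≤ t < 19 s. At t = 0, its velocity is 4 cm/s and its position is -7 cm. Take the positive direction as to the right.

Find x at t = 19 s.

On each constant-a segment, Δv = aΔt and Δx = v₀Δt + ½aΔt²; chain segment to segment.
0–3 s: v starts 4 cm/s; Δx = 4·3 + ½·12·3² = 66 cm; v ends 40 cm/s.
3–8 s: v starts 40 cm/s; Δx = 40·5 + ½·6·5² = 275 cm; v ends 70 cm/s.
8–13 s: v starts 70 cm/s; Δx = 70·5 + ½·-2·5² = 325 cm; v ends 60 cm/s.
13–19 s: v starts 60 cm/s; Δx = 60·6 + ½·6·6² = 468 cm; v ends 96 cm/s.
x(19) = -7 + Σ Δx = 1127 cm.

1127 cm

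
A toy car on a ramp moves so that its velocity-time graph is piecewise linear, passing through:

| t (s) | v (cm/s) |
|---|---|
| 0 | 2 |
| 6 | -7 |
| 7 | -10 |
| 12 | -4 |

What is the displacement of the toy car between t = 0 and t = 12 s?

Net displacement equals the area under the velocity-time graph (areas below the axis count negative).
0–6 s: ½(2 + -7)(6) = -15 cm
6–7 s: ½(-7 + -10)(1) = -8.5 cm
7–12 s: ½(-10 + -4)(5) = -35 cm
Net displacement = -58.5 cm

-58.5 cm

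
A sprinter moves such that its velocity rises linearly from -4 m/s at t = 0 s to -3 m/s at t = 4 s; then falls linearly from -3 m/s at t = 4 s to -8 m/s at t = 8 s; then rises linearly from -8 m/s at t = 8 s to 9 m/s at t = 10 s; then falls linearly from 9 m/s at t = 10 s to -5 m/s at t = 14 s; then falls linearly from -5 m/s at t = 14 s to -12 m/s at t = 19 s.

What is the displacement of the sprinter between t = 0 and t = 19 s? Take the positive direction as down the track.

-69.5 m

Net displacement equals the area under the velocity-time graph (areas below the axis count negative).
0–4 s: ½(-4 + -3)(4) = -14 m
4–8 s: ½(-3 + -8)(4) = -22 m
8–10 s: ½(-8 + 9)(2) = 1 m
10–14 s: ½(9 + -5)(4) = 8 m
14–19 s: ½(-5 + -12)(5) = -42.5 m
Net displacement = -69.5 m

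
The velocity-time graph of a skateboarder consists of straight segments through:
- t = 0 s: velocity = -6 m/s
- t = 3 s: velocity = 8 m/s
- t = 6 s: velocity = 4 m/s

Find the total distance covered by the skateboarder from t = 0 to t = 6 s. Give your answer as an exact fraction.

Total distance travelled is ∫|v| dt — sum the magnitudes of each area piece.
0–3 s: v = 0 at t = 9/7 s; triangle areas 27/7 + 48/7 = 75/7 m
3–6 s: |½(8 + 4)(3)| = 18 m
Total distance = 201/7 m

201/7 m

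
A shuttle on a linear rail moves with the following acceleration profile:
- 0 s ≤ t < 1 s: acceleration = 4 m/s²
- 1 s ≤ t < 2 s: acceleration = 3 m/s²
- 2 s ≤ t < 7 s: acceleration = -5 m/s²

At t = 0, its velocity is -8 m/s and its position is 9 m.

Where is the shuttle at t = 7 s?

-67 m

On each constant-a segment, Δv = aΔt and Δx = v₀Δt + ½aΔt²; chain segment to segment.
0–1 s: v starts -8 m/s; Δx = -8·1 + ½·4·1² = -6 m; v ends -4 m/s.
1–2 s: v starts -4 m/s; Δx = -4·1 + ½·3·1² = -2.5 m; v ends -1 m/s.
2–7 s: v starts -1 m/s; Δx = -1·5 + ½·-5·5² = -67.5 m; v ends -26 m/s.
x(7) = 9 + Σ Δx = -67 m.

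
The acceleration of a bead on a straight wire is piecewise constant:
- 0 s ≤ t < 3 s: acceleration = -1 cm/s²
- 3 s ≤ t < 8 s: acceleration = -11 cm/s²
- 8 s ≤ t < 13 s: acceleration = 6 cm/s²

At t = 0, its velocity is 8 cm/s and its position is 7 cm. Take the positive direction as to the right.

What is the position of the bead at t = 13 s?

-261 cm

On each constant-a segment, Δv = aΔt and Δx = v₀Δt + ½aΔt²; chain segment to segment.
0–3 s: v starts 8 cm/s; Δx = 8·3 + ½·-1·3² = 19.5 cm; v ends 5 cm/s.
3–8 s: v starts 5 cm/s; Δx = 5·5 + ½·-11·5² = -112.5 cm; v ends -50 cm/s.
8–13 s: v starts -50 cm/s; Δx = -50·5 + ½·6·5² = -175 cm; v ends -20 cm/s.
x(13) = 7 + Σ Δx = -261 cm.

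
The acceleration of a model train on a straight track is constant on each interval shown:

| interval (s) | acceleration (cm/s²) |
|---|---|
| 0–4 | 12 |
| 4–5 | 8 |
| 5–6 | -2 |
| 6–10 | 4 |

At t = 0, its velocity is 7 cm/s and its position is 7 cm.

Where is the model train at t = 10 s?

On each constant-a segment, Δv = aΔt and Δx = v₀Δt + ½aΔt²; chain segment to segment.
0–4 s: v starts 7 cm/s; Δx = 7·4 + ½·12·4² = 124 cm; v ends 55 cm/s.
4–5 s: v starts 55 cm/s; Δx = 55·1 + ½·8·1² = 59 cm; v ends 63 cm/s.
5–6 s: v starts 63 cm/s; Δx = 63·1 + ½·-2·1² = 62 cm; v ends 61 cm/s.
6–10 s: v starts 61 cm/s; Δx = 61·4 + ½·4·4² = 276 cm; v ends 77 cm/s.
x(10) = 7 + Σ Δx = 528 cm.

528 cm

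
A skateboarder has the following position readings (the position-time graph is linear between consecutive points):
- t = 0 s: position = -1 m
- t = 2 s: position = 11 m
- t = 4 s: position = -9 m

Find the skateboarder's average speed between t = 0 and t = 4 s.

Average speed = (total path length)/(elapsed time); on a piecewise-linear x-t graph the path length is Σ|Δx|.
0–2 s: |Δx| = |11 − -1| = 12 m
2–4 s: |Δx| = |-9 − 11| = 20 m
Total path = 32 m; average speed = 32/4 = 8 m/s.

8 m/s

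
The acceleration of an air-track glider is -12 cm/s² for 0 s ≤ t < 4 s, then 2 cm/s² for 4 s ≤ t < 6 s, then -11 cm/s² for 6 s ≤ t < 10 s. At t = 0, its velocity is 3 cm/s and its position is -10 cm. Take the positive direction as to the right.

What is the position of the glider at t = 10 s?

On each constant-a segment, Δv = aΔt and Δx = v₀Δt + ½aΔt²; chain segment to segment.
0–4 s: v starts 3 cm/s; Δx = 3·4 + ½·-12·4² = -84 cm; v ends -45 cm/s.
4–6 s: v starts -45 cm/s; Δx = -45·2 + ½·2·2² = -86 cm; v ends -41 cm/s.
6–10 s: v starts -41 cm/s; Δx = -41·4 + ½·-11·4² = -252 cm; v ends -85 cm/s.
x(10) = -10 + Σ Δx = -432 cm.

-432 cm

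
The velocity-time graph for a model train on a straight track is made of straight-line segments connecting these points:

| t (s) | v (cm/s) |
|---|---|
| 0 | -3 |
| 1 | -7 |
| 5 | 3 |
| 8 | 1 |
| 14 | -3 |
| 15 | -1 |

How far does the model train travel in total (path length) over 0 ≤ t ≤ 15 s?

Total distance travelled is ∫|v| dt — sum the magnitudes of each area piece.
0–1 s: |½(-3 + -7)(1)| = 5 cm
1–5 s: v = 0 at t = 3.8 s; triangle areas 9.8 + 1.8 = 11.6 cm
5–8 s: |½(3 + 1)(3)| = 6 cm
8–14 s: v = 0 at t = 9.5 s; triangle areas 0.75 + 6.75 = 7.5 cm
14–15 s: |½(-3 + -1)(1)| = 2 cm
Total distance = 32.1 cm

32.1 cm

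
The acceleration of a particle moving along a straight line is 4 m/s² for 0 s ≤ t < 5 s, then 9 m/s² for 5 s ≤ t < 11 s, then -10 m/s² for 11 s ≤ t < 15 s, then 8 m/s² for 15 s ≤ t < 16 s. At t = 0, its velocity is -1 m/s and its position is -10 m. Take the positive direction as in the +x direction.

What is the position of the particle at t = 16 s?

On each constant-a segment, Δv = aΔt and Δx = v₀Δt + ½aΔt²; chain segment to segment.
0–5 s: v starts -1 m/s; Δx = -1·5 + ½·4·5² = 45 m; v ends 19 m/s.
5–11 s: v starts 19 m/s; Δx = 19·6 + ½·9·6² = 276 m; v ends 73 m/s.
11–15 s: v starts 73 m/s; Δx = 73·4 + ½·-10·4² = 212 m; v ends 33 m/s.
15–16 s: v starts 33 m/s; Δx = 33·1 + ½·8·1² = 37 m; v ends 41 m/s.
x(16) = -10 + Σ Δx = 560 m.

560 m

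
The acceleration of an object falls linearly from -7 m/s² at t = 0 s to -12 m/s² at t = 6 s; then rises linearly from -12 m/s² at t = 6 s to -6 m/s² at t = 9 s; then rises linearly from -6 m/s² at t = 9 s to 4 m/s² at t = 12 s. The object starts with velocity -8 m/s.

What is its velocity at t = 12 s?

-95 m/s

Δv equals the area under the a-t graph; then v = v₀ + Δv.
0–6 s: ½(-7 + -12)(6) = -57 m/s
6–9 s: ½(-12 + -6)(3) = -27 m/s
9–12 s: ½(-6 + 4)(3) = -3 m/s
Δv = -87 m/s, so v(12) = -8 + (-87) = -95 m/s.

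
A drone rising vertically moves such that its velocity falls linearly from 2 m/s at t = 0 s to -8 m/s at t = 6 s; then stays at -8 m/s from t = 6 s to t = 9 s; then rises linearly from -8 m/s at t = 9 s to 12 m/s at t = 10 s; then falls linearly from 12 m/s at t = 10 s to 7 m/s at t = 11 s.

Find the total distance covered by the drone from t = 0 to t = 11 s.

Distance (not displacement) is the total path length: add the absolute areas under v-t.
0–6 s: v = 0 at t = 1.2 s; triangle areas 1.2 + 19.2 = 20.4 m
6–9 s: |-8| × 3 = 24 m
9–10 s: v = 0 at t = 9.4 s; triangle areas 1.6 + 3.6 = 5.2 m
10–11 s: |½(12 + 7)(1)| = 9.5 m
Total distance = 59.1 m

59.1 m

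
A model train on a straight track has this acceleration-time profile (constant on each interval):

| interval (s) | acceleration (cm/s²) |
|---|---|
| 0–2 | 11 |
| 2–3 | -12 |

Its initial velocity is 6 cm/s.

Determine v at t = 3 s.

Δv equals the area under the a-t graph; then v = v₀ + Δv.
0–2 s: 11 × 2 = 22 cm/s
2–3 s: -12 × 1 = -12 cm/s
Δv = 10 cm/s, so v(3) = 6 + (10) = 16 cm/s.

16 cm/s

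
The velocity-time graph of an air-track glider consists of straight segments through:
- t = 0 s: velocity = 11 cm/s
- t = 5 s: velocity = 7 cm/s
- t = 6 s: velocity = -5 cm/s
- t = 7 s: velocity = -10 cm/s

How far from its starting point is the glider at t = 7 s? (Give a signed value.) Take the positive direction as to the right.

38.5 cm

Displacement is the signed area under the v-t curve.
0–5 s: ½(11 + 7)(5) = 45 cm
5–6 s: ½(7 + -5)(1) = 1 cm
6–7 s: ½(-5 + -10)(1) = -7.5 cm
Net displacement = 38.5 cm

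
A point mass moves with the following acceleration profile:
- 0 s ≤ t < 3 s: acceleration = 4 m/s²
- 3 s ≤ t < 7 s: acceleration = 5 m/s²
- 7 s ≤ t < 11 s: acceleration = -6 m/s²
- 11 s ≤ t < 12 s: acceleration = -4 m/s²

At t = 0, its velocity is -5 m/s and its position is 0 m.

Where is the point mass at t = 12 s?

132 m

On each constant-a segment, Δv = aΔt and Δx = v₀Δt + ½aΔt²; chain segment to segment.
0–3 s: v starts -5 m/s; Δx = -5·3 + ½·4·3² = 3 m; v ends 7 m/s.
3–7 s: v starts 7 m/s; Δx = 7·4 + ½·5·4² = 68 m; v ends 27 m/s.
7–11 s: v starts 27 m/s; Δx = 27·4 + ½·-6·4² = 60 m; v ends 3 m/s.
11–12 s: v starts 3 m/s; Δx = 3·1 + ½·-4·1² = 1 m; v ends -1 m/s.
x(12) = 0 + Σ Δx = 132 m.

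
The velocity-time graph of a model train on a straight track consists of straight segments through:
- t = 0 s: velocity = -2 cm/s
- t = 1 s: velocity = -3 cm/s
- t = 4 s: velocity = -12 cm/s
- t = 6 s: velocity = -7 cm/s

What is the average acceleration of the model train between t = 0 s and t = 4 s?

-2.5 cm/s²

Average acceleration = Δv/Δt = (-12 − -2)/(4 − 0) = -2.5 cm/s².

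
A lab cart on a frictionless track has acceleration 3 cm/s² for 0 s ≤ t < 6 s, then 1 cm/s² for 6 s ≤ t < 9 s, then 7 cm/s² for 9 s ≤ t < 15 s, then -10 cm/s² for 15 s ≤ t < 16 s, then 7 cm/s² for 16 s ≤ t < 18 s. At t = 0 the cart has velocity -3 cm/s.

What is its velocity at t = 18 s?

64 cm/s

Δv equals the area under the a-t graph; then v = v₀ + Δv.
0–6 s: 3 × 6 = 18 cm/s
6–9 s: 1 × 3 = 3 cm/s
9–15 s: 7 × 6 = 42 cm/s
15–16 s: -10 × 1 = -10 cm/s
16–18 s: 7 × 2 = 14 cm/s
Δv = 67 cm/s, so v(18) = -3 + (67) = 64 cm/s.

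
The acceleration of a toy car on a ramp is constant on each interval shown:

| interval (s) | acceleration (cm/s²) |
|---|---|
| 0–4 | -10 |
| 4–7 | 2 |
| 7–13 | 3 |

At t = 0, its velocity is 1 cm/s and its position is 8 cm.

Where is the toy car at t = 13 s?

-320 cm

On each constant-a segment, Δv = aΔt and Δx = v₀Δt + ½aΔt²; chain segment to segment.
0–4 s: v starts 1 cm/s; Δx = 1·4 + ½·-10·4² = -76 cm; v ends -39 cm/s.
4–7 s: v starts -39 cm/s; Δx = -39·3 + ½·2·3² = -108 cm; v ends -33 cm/s.
7–13 s: v starts -33 cm/s; Δx = -33·6 + ½·3·6² = -144 cm; v ends -15 cm/s.
x(13) = 8 + Σ Δx = -320 cm.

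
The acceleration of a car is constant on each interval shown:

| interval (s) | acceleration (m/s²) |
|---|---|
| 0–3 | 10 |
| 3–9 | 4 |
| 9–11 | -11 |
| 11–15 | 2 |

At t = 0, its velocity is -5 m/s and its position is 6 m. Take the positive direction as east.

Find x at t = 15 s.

On each constant-a segment, Δv = aΔt and Δx = v₀Δt + ½aΔt²; chain segment to segment.
0–3 s: v starts -5 m/s; Δx = -5·3 + ½·10·3² = 30 m; v ends 25 m/s.
3–9 s: v starts 25 m/s; Δx = 25·6 + ½·4·6² = 222 m; v ends 49 m/s.
9–11 s: v starts 49 m/s; Δx = 49·2 + ½·-11·2² = 76 m; v ends 27 m/s.
11–15 s: v starts 27 m/s; Δx = 27·4 + ½·2·4² = 124 m; v ends 35 m/s.
x(15) = 6 + Σ Δx = 458 m.

458 m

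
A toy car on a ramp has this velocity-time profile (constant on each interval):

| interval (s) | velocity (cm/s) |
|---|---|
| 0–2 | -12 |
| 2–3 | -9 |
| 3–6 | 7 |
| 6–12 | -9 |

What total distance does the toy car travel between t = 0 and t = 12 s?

Total distance travelled is ∫|v| dt — sum the magnitudes of each area piece.
0–2 s: |-12| × 2 = 24 cm
2–3 s: |-9| × 1 = 9 cm
3–6 s: |7| × 3 = 21 cm
6–12 s: |-9| × 6 = 54 cm
Total distance = 108 cm

108 cm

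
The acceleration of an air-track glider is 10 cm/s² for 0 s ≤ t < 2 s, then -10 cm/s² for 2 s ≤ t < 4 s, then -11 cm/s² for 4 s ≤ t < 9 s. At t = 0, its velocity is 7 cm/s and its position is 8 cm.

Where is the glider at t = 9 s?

On each constant-a segment, Δv = aΔt and Δx = v₀Δt + ½aΔt²; chain segment to segment.
0–2 s: v starts 7 cm/s; Δx = 7·2 + ½·10·2² = 34 cm; v ends 27 cm/s.
2–4 s: v starts 27 cm/s; Δx = 27·2 + ½·-10·2² = 34 cm; v ends 7 cm/s.
4–9 s: v starts 7 cm/s; Δx = 7·5 + ½·-11·5² = -102.5 cm; v ends -48 cm/s.
x(9) = 8 + Σ Δx = -26.5 cm.

-26.5 cm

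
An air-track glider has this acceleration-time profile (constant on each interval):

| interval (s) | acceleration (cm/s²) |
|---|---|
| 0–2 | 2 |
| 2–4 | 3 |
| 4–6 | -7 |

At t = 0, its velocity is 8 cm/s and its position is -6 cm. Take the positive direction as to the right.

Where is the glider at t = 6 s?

66 cm

On each constant-a segment, Δv = aΔt and Δx = v₀Δt + ½aΔt²; chain segment to segment.
0–2 s: v starts 8 cm/s; Δx = 8·2 + ½·2·2² = 20 cm; v ends 12 cm/s.
2–4 s: v starts 12 cm/s; Δx = 12·2 + ½·3·2² = 30 cm; v ends 18 cm/s.
4–6 s: v starts 18 cm/s; Δx = 18·2 + ½·-7·2² = 22 cm; v ends 4 cm/s.
x(6) = -6 + Σ Δx = 66 cm.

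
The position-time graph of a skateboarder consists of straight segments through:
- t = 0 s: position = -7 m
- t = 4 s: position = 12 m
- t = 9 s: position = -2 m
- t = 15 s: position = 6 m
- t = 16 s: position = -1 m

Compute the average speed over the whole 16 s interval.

Average speed = (total path length)/(elapsed time); on a piecewise-linear x-t graph the path length is Σ|Δx|.
0–4 s: |Δx| = |12 − -7| = 19 m
4–9 s: |Δx| = |-2 − 12| = 14 m
9–15 s: |Δx| = |6 − -2| = 8 m
15–16 s: |Δx| = |-1 − 6| = 7 m
Total path = 48 m; average speed = 48/16 = 3 m/s.

3 m/s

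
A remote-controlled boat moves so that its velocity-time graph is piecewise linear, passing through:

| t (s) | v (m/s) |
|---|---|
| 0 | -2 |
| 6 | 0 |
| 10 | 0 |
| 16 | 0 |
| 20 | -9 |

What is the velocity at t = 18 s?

-4.5 m/s

On 16–20 s the graph is linear from 0 to -9 m/s: v(18) = 0 + (-9 − 0)·(18 − 16)/(20 − 16) = -4.5 m/s.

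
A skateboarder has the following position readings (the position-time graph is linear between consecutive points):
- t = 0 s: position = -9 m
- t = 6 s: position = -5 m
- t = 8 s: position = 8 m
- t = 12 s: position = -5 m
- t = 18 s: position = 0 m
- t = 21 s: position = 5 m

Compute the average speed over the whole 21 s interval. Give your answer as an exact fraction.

40/21 m/s

Average speed = (total path length)/(elapsed time); on a piecewise-linear x-t graph the path length is Σ|Δx|.
0–6 s: |Δx| = |-5 − -9| = 4 m
6–8 s: |Δx| = |8 − -5| = 13 m
8–12 s: |Δx| = |-5 − 8| = 13 m
12–18 s: |Δx| = |0 − -5| = 5 m
18–21 s: |Δx| = |5 − 0| = 5 m
Total path = 40 m; average speed = 40/21 = 40/21 m/s.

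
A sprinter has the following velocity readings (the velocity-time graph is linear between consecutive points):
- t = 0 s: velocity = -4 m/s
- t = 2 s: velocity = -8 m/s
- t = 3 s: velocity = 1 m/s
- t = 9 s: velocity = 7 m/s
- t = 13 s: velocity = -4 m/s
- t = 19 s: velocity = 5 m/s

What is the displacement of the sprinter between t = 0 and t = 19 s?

17.5 m

Displacement is the signed area under the v-t curve.
0–2 s: ½(-4 + -8)(2) = -12 m
2–3 s: ½(-8 + 1)(1) = -3.5 m
3–9 s: ½(1 + 7)(6) = 24 m
9–13 s: ½(7 + -4)(4) = 6 m
13–19 s: ½(-4 + 5)(6) = 3 m
Net displacement = 17.5 m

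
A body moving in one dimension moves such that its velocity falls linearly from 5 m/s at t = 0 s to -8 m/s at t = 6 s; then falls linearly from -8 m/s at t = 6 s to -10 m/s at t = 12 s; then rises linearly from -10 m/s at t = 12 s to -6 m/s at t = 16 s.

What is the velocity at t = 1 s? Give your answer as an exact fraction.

On 0–6 s the graph is linear from 5 to -8 m/s: v(1) = 5 + (-8 − 5)·(1 − 0)/(6 − 0) = 17/6 m/s.

17/6 m/s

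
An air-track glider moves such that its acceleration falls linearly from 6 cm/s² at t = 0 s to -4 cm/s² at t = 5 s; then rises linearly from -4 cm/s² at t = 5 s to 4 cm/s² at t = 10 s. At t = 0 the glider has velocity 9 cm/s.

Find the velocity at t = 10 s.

14 cm/s

Δv equals the area under the a-t graph; then v = v₀ + Δv.
0–5 s: ½(6 + -4)(5) = 5 cm/s
5–10 s: ½(-4 + 4)(5) = 0 cm/s
Δv = 5 cm/s, so v(10) = 9 + (5) = 14 cm/s.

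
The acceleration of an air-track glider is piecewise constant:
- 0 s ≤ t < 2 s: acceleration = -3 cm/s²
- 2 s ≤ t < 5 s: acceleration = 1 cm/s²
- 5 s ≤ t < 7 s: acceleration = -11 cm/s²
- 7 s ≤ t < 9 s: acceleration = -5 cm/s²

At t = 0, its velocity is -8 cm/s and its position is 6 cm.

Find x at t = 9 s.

On each constant-a segment, Δv = aΔt and Δx = v₀Δt + ½aΔt²; chain segment to segment.
0–2 s: v starts -8 cm/s; Δx = -8·2 + ½·-3·2² = -22 cm; v ends -14 cm/s.
2–5 s: v starts -14 cm/s; Δx = -14·3 + ½·1·3² = -37.5 cm; v ends -11 cm/s.
5–7 s: v starts -11 cm/s; Δx = -11·2 + ½·-11·2² = -44 cm; v ends -33 cm/s.
7–9 s: v starts -33 cm/s; Δx = -33·2 + ½·-5·2² = -76 cm; v ends -43 cm/s.
x(9) = 6 + Σ Δx = -173.5 cm.

-173.5 cm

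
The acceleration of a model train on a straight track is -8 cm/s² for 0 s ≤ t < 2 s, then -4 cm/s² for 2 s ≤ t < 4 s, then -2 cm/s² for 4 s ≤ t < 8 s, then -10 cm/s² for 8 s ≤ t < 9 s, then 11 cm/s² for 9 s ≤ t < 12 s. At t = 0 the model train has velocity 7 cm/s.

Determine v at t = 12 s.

Δv equals the area under the a-t graph; then v = v₀ + Δv.
0–2 s: -8 × 2 = -16 cm/s
2–4 s: -4 × 2 = -8 cm/s
4–8 s: -2 × 4 = -8 cm/s
8–9 s: -10 × 1 = -10 cm/s
9–12 s: 11 × 3 = 33 cm/s
Δv = -9 cm/s, so v(12) = 7 + (-9) = -2 cm/s.

-2 cm/s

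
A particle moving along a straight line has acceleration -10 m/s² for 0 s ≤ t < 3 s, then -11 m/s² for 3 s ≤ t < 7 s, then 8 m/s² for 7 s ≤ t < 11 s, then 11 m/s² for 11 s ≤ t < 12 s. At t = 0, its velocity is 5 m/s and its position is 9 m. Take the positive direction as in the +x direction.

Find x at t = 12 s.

-452.5 m

On each constant-a segment, Δv = aΔt and Δx = v₀Δt + ½aΔt²; chain segment to segment.
0–3 s: v starts 5 m/s; Δx = 5·3 + ½·-10·3² = -30 m; v ends -25 m/s.
3–7 s: v starts -25 m/s; Δx = -25·4 + ½·-11·4² = -188 m; v ends -69 m/s.
7–11 s: v starts -69 m/s; Δx = -69·4 + ½·8·4² = -212 m; v ends -37 m/s.
11–12 s: v starts -37 m/s; Δx = -37·1 + ½·11·1² = -31.5 m; v ends -26 m/s.
x(12) = 9 + Σ Δx = -452.5 m.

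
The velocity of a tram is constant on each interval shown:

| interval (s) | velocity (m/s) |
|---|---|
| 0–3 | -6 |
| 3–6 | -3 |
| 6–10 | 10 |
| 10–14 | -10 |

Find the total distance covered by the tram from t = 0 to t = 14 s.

Distance (not displacement) is the total path length: add the absolute areas under v-t.
0–3 s: |-6| × 3 = 18 m
3–6 s: |-3| × 3 = 9 m
6–10 s: |10| × 4 = 40 m
10–14 s: |-10| × 4 = 40 m
Total distance = 107 m

107 m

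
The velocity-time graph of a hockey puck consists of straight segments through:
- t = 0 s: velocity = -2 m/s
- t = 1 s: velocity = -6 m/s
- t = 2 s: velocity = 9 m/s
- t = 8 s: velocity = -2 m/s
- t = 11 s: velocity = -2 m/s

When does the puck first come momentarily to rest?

t = 1.4 s

v changes sign on 1–2 s (from -6 to 9); the graph is linear there, so v = 0 at t = 1 + (6)·(2 − 1)/(9 − -6) = 1.4 s.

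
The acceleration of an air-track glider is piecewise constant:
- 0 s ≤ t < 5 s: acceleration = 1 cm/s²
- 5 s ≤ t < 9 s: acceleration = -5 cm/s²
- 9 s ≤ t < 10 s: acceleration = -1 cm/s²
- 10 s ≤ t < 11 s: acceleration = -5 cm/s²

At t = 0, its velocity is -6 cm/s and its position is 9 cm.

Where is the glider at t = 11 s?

-98.5 cm

On each constant-a segment, Δv = aΔt and Δx = v₀Δt + ½aΔt²; chain segment to segment.
0–5 s: v starts -6 cm/s; Δx = -6·5 + ½·1·5² = -17.5 cm; v ends -1 cm/s.
5–9 s: v starts -1 cm/s; Δx = -1·4 + ½·-5·4² = -44 cm; v ends -21 cm/s.
9–10 s: v starts -21 cm/s; Δx = -21·1 + ½·-1·1² = -21.5 cm; v ends -22 cm/s.
10–11 s: v starts -22 cm/s; Δx = -22·1 + ½·-5·1² = -24.5 cm; v ends -27 cm/s.
x(11) = 9 + Σ Δx = -98.5 cm.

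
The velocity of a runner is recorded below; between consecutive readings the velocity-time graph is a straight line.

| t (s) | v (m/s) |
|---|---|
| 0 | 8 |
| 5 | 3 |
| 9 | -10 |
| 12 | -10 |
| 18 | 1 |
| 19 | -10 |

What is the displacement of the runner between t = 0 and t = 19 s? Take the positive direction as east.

Net displacement equals the area under the velocity-time graph (areas below the axis count negative).
0–5 s: ½(8 + 3)(5) = 27.5 m
5–9 s: ½(3 + -10)(4) = -14 m
9–12 s: -10 × 3 = -30 m
12–18 s: ½(-10 + 1)(6) = -27 m
18–19 s: ½(1 + -10)(1) = -4.5 m
Net displacement = -48 m

-48 m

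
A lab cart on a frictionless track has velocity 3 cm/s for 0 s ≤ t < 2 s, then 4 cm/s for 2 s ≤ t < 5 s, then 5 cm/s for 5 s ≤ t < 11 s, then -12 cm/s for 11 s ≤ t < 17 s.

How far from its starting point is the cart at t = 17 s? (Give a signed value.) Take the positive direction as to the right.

-24 cm

Displacement is the signed area under the v-t curve.
0–2 s: 3 × 2 = 6 cm
2–5 s: 4 × 3 = 12 cm
5–11 s: 5 × 6 = 30 cm
11–17 s: -12 × 6 = -72 cm
Net displacement = -24 cm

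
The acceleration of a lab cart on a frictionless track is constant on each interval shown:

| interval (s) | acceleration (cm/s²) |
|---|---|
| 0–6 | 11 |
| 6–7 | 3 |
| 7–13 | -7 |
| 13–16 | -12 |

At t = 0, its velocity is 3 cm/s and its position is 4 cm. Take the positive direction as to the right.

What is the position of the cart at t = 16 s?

632.5 cm

On each constant-a segment, Δv = aΔt and Δx = v₀Δt + ½aΔt²; chain segment to segment.
0–6 s: v starts 3 cm/s; Δx = 3·6 + ½·11·6² = 216 cm; v ends 69 cm/s.
6–7 s: v starts 69 cm/s; Δx = 69·1 + ½·3·1² = 70.5 cm; v ends 72 cm/s.
7–13 s: v starts 72 cm/s; Δx = 72·6 + ½·-7·6² = 306 cm; v ends 30 cm/s.
13–16 s: v starts 30 cm/s; Δx = 30·3 + ½·-12·3² = 36 cm; v ends -6 cm/s.
x(16) = 4 + Σ Δx = 632.5 cm.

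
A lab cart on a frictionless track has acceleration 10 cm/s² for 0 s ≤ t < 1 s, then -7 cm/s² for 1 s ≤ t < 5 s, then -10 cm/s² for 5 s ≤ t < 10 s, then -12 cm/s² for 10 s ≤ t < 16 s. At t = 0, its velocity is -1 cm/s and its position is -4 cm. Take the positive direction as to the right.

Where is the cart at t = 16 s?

On each constant-a segment, Δv = aΔt and Δx = v₀Δt + ½aΔt²; chain segment to segment.
0–1 s: v starts -1 cm/s; Δx = -1·1 + ½·10·1² = 4 cm; v ends 9 cm/s.
1–5 s: v starts 9 cm/s; Δx = 9·4 + ½·-7·4² = -20 cm; v ends -19 cm/s.
5–10 s: v starts -19 cm/s; Δx = -19·5 + ½·-10·5² = -220 cm; v ends -69 cm/s.
10–16 s: v starts -69 cm/s; Δx = -69·6 + ½·-12·6² = -630 cm; v ends -141 cm/s.
x(16) = -4 + Σ Δx = -870 cm.

-870 cm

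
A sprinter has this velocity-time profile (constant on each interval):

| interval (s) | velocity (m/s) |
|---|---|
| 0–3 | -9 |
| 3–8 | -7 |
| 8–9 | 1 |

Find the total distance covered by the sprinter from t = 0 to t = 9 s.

63 m

Total distance travelled is ∫|v| dt — sum the magnitudes of each area piece.
0–3 s: |-9| × 3 = 27 m
3–8 s: |-7| × 5 = 35 m
8–9 s: |1| × 1 = 1 m
Total distance = 63 m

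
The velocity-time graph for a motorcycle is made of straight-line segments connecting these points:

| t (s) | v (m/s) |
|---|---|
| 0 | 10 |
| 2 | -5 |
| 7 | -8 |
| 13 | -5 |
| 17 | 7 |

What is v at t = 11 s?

-6 m/s

On 7–13 s the graph is linear from -8 to -5 m/s: v(11) = -8 + (-5 − -8)·(11 − 7)/(13 − 7) = -6 m/s.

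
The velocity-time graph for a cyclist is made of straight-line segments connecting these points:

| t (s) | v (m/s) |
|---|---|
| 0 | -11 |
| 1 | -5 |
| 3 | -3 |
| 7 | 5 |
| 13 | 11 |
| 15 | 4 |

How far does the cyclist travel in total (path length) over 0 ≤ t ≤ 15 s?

87.5 m

Total distance travelled is ∫|v| dt — sum the magnitudes of each area piece.
0–1 s: |½(-11 + -5)(1)| = 8 m
1–3 s: |½(-5 + -3)(2)| = 8 m
3–7 s: v = 0 at t = 4.5 s; triangle areas 2.25 + 6.25 = 8.5 m
7–13 s: |½(5 + 11)(6)| = 48 m
13–15 s: |½(11 + 4)(2)| = 15 m
Total distance = 87.5 m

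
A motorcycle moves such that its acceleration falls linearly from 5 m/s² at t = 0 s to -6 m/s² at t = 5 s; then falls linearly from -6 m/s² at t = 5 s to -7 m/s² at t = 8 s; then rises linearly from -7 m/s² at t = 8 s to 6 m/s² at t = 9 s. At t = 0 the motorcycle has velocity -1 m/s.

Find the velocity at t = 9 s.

-23.5 m/s

Δv equals the area under the a-t graph; then v = v₀ + Δv.
0–5 s: ½(5 + -6)(5) = -2.5 m/s
5–8 s: ½(-6 + -7)(3) = -19.5 m/s
8–9 s: ½(-7 + 6)(1) = -0.5 m/s
Δv = -22.5 m/s, so v(9) = -1 + (-22.5) = -23.5 m/s.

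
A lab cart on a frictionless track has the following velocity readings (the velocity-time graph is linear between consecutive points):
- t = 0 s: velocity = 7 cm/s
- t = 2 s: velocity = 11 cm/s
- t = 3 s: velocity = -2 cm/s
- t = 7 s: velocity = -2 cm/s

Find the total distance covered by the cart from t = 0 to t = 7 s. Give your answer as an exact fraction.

801/26 cm

Distance (not displacement) is the total path length: add the absolute areas under v-t.
0–2 s: |½(7 + 11)(2)| = 18 cm
2–3 s: v = 0 at t = 37/13 s; triangle areas 121/26 + 2/13 = 125/26 cm
3–7 s: |-2| × 4 = 8 cm
Total distance = 801/26 cm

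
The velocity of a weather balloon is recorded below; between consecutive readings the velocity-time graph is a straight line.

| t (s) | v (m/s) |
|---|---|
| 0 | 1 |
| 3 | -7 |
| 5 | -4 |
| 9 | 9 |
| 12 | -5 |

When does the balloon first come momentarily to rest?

t = 0.375 s

v changes sign on 0–3 s (from 1 to -7); the graph is linear there, so v = 0 at t = 0 + (-1)·(3 − 0)/(-7 − 1) = 0.375 s.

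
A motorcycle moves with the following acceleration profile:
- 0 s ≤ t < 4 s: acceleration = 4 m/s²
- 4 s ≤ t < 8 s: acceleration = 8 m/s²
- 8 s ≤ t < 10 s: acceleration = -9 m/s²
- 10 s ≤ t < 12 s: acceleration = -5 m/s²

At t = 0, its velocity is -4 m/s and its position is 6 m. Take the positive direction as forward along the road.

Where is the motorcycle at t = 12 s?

246 m

On each constant-a segment, Δv = aΔt and Δx = v₀Δt + ½aΔt²; chain segment to segment.
0–4 s: v starts -4 m/s; Δx = -4·4 + ½·4·4² = 16 m; v ends 12 m/s.
4–8 s: v starts 12 m/s; Δx = 12·4 + ½·8·4² = 112 m; v ends 44 m/s.
8–10 s: v starts 44 m/s; Δx = 44·2 + ½·-9·2² = 70 m; v ends 26 m/s.
10–12 s: v starts 26 m/s; Δx = 26·2 + ½·-5·2² = 42 m; v ends 16 m/s.
x(12) = 6 + Σ Δx = 246 m.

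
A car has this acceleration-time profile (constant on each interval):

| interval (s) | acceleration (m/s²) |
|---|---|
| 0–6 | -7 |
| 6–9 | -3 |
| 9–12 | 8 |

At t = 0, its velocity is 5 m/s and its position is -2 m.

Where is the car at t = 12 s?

-324.5 m

On each constant-a segment, Δv = aΔt and Δx = v₀Δt + ½aΔt²; chain segment to segment.
0–6 s: v starts 5 m/s; Δx = 5·6 + ½·-7·6² = -96 m; v ends -37 m/s.
6–9 s: v starts -37 m/s; Δx = -37·3 + ½·-3·3² = -124.5 m; v ends -46 m/s.
9–12 s: v starts -46 m/s; Δx = -46·3 + ½·8·3² = -102 m; v ends -22 m/s.
x(12) = -2 + Σ Δx = -324.5 m.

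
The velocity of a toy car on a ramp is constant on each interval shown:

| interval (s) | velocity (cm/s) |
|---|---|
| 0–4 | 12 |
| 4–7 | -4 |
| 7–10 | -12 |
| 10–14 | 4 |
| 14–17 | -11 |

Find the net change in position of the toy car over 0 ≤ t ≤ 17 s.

-17 cm

Displacement is the signed area under the v-t curve.
0–4 s: 12 × 4 = 48 cm
4–7 s: -4 × 3 = -12 cm
7–10 s: -12 × 3 = -36 cm
10–14 s: 4 × 4 = 16 cm
14–17 s: -11 × 3 = -33 cm
Net displacement = -17 cm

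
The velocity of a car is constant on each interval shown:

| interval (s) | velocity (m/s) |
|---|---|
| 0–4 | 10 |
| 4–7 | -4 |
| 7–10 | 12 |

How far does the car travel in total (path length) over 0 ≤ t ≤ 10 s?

Distance (not displacement) is the total path length: add the absolute areas under v-t.
0–4 s: |10| × 4 = 40 m
4–7 s: |-4| × 3 = 12 m
7–10 s: |12| × 3 = 36 m
Total distance = 88 m

88 m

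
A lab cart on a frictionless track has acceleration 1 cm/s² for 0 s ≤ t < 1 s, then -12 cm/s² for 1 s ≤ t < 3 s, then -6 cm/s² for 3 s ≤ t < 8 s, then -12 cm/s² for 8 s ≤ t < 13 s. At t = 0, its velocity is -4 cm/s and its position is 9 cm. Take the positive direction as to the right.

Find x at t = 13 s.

-669.5 cm

On each constant-a segment, Δv = aΔt and Δx = v₀Δt + ½aΔt²; chain segment to segment.
0–1 s: v starts -4 cm/s; Δx = -4·1 + ½·1·1² = -3.5 cm; v ends -3 cm/s.
1–3 s: v starts -3 cm/s; Δx = -3·2 + ½·-12·2² = -30 cm; v ends -27 cm/s.
3–8 s: v starts -27 cm/s; Δx = -27·5 + ½·-6·5² = -210 cm; v ends -57 cm/s.
8–13 s: v starts -57 cm/s; Δx = -57·5 + ½·-12·5² = -435 cm; v ends -117 cm/s.
x(13) = 9 + Σ Δx = -669.5 cm.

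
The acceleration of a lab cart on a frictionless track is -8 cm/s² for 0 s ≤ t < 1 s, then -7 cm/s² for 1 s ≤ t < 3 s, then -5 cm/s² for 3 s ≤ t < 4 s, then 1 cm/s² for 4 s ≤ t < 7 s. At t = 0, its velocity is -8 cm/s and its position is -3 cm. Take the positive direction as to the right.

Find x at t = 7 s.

-194 cm

On each constant-a segment, Δv = aΔt and Δx = v₀Δt + ½aΔt²; chain segment to segment.
0–1 s: v starts -8 cm/s; Δx = -8·1 + ½·-8·1² = -12 cm; v ends -16 cm/s.
1–3 s: v starts -16 cm/s; Δx = -16·2 + ½·-7·2² = -46 cm; v ends -30 cm/s.
3–4 s: v starts -30 cm/s; Δx = -30·1 + ½·-5·1² = -32.5 cm; v ends -35 cm/s.
4–7 s: v starts -35 cm/s; Δx = -35·3 + ½·1·3² = -100.5 cm; v ends -32 cm/s.
x(7) = -3 + Σ Δx = -194 cm.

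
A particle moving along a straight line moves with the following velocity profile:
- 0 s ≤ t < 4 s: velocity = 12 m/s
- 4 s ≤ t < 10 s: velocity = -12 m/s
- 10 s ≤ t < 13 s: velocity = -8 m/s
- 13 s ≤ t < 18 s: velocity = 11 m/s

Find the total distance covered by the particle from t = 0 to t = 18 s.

Total distance travelled is ∫|v| dt — sum the magnitudes of each area piece.
0–4 s: |12| × 4 = 48 m
4–10 s: |-12| × 6 = 72 m
10–13 s: |-8| × 3 = 24 m
13–18 s: |11| × 5 = 55 m
Total distance = 199 m

199 m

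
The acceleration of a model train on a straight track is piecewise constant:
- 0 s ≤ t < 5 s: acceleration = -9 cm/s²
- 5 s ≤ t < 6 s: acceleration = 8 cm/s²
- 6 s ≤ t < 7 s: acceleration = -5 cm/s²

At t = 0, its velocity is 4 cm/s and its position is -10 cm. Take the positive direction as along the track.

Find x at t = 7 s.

-175 cm

On each constant-a segment, Δv = aΔt and Δx = v₀Δt + ½aΔt²; chain segment to segment.
0–5 s: v starts 4 cm/s; Δx = 4·5 + ½·-9·5² = -92.5 cm; v ends -41 cm/s.
5–6 s: v starts -41 cm/s; Δx = -41·1 + ½·8·1² = -37 cm; v ends -33 cm/s.
6–7 s: v starts -33 cm/s; Δx = -33·1 + ½·-5·1² = -35.5 cm; v ends -38 cm/s.
x(7) = -10 + Σ Δx = -175 cm.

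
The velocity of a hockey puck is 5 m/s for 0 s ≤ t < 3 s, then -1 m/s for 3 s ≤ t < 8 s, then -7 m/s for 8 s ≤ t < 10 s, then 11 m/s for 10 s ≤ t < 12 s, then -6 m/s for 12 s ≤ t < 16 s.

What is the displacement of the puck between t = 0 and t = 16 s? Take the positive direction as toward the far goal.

Net displacement equals the area under the velocity-time graph (areas below the axis count negative).
0–3 s: 5 × 3 = 15 m
3–8 s: -1 × 5 = -5 m
8–10 s: -7 × 2 = -14 m
10–12 s: 11 × 2 = 22 m
12–16 s: -6 × 4 = -24 m
Net displacement = -6 m

-6 m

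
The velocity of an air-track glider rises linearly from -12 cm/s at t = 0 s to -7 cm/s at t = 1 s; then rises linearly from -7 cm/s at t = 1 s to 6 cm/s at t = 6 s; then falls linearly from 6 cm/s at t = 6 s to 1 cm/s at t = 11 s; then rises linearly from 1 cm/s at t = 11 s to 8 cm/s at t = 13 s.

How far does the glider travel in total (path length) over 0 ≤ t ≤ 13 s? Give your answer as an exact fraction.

Total distance travelled is ∫|v| dt — sum the magnitudes of each area piece.
0–1 s: |½(-12 + -7)(1)| = 9.5 cm
1–6 s: v = 0 at t = 48/13 s; triangle areas 245/26 + 90/13 = 425/26 cm
6–11 s: |½(6 + 1)(5)| = 17.5 cm
11–13 s: |½(1 + 8)(2)| = 9 cm
Total distance = 1361/26 cm

1361/26 cm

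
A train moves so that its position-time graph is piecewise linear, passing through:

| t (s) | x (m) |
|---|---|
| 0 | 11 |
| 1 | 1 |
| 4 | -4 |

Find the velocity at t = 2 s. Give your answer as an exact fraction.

Velocity is the slope of the x-t graph on 1–4 s: (-4 − 1)/(4 − 1) = -5/3 m/s.

-5/3 m/s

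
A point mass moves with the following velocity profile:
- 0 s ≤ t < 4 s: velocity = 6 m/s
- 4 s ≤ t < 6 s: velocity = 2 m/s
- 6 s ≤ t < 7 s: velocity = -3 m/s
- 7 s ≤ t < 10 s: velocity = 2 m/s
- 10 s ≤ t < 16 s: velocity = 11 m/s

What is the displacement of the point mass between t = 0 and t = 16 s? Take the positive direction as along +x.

Net displacement equals the area under the velocity-time graph (areas below the axis count negative).
0–4 s: 6 × 4 = 24 m
4–6 s: 2 × 2 = 4 m
6–7 s: -3 × 1 = -3 m
7–10 s: 2 × 3 = 6 m
10–16 s: 11 × 6 = 66 m
Net displacement = 97 m

97 m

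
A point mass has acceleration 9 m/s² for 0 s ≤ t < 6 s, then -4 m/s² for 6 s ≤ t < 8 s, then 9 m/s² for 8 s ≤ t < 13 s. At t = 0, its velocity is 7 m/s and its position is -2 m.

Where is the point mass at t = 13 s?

On each constant-a segment, Δv = aΔt and Δx = v₀Δt + ½aΔt²; chain segment to segment.
0–6 s: v starts 7 m/s; Δx = 7·6 + ½·9·6² = 204 m; v ends 61 m/s.
6–8 s: v starts 61 m/s; Δx = 61·2 + ½·-4·2² = 114 m; v ends 53 m/s.
8–13 s: v starts 53 m/s; Δx = 53·5 + ½·9·5² = 377.5 m; v ends 98 m/s.
x(13) = -2 + Σ Δx = 693.5 m.

693.5 m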